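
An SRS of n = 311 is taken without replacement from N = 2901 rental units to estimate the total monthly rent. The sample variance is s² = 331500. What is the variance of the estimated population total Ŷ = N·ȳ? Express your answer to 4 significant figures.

8.009 × 10^9

Var(Ŷ) = N²·Var(ȳ) = N²·(1 − n/N)·s²/n.
f = 311/2901 = 0.10720441; Var(ȳ) = 0.89279559·331500/311 = 951.64546.
Var(Ŷ) = 2901² · 951.64546 = 8.0088588 × 10^9.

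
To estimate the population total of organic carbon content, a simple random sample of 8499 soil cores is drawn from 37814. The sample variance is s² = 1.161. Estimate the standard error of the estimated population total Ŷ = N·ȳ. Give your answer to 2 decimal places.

Var(Ŷ) = N²·Var(ȳ) = N²·(1 − n/N)·s²/n.
f = 8499/37814 = 0.22475803; Var(ȳ) = 0.77524197·1.161/8499 = 1.0590139 × 10^-4.
Var(Ŷ) = 37814² · (1.0590139 × 10^-4) = 151428.25.
SE(Ŷ) = √(151428.25) = 389.14.

389.14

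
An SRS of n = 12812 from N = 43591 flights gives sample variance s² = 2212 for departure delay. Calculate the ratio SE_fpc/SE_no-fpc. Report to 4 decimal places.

f = n/N = 12812/43591 = 0.29391388.
SE_no-fpc = √(s²/n) = 0.4155125; SE_fpc = √((1−f)s²/n) = 0.34915071.
Ratio = √(1−f) = 0.84028931.

0.8403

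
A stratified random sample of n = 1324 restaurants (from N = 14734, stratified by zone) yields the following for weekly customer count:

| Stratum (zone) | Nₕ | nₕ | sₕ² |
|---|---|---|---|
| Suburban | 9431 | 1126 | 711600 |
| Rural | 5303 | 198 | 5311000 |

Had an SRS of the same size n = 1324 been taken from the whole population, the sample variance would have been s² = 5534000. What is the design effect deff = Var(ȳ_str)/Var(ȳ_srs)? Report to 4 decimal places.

0.9392

Var(ȳ_str) = Σ Wₕ²(1−fₕ)sₕ²/nₕ with Wₕ = Nₕ/14734:
  Suburban: (9431/14734)²·(1−1126/9431)·711600/1126 = 228.00985
  Rural: (5303/14734)²·(1−198/5303)·5311000/198 = 3344.9309
  → Var(ȳ_str) = 3572.9408.
Var(ȳ_srs) = (1 − 1324/14734)·5534000/1324 = 3804.1644.
deff = 3572.9408 / 3804.1644 = 0.9392.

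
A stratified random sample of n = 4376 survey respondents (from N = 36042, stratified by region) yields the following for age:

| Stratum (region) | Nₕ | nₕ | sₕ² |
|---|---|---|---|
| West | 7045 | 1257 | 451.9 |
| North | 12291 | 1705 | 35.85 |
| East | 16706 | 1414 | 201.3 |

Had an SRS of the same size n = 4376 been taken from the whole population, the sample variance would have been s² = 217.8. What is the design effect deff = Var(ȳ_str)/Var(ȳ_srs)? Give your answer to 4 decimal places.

0.9465

Var(ȳ_str) = Σ Wₕ²(1−fₕ)sₕ²/nₕ with Wₕ = Nₕ/36042:
  West: (7045/36042)²·(1−1257/7045)·451.9/1257 = 0.011284929
  North: (12291/36042)²·(1−1705/12291)·35.85/1705 = 0.0021060376
  East: (16706/36042)²·(1−1414/16706)·201.3/1414 = 0.027997121
  → Var(ȳ_str) = 0.041388088.
Var(ȳ_srs) = (1 − 4376/36042)·217.8/4376 = 0.043728531.
deff = 0.041388088 / 0.043728531 = 0.9465.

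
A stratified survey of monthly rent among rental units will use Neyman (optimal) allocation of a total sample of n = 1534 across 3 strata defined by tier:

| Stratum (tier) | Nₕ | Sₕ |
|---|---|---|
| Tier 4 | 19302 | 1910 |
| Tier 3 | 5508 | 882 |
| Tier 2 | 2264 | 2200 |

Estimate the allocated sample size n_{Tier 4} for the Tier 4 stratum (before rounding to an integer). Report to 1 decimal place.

Neyman allocation: nₕ = n·NₕSₕ / Σⱼ NⱼSⱼ.
Σ NⱼSⱼ = 19302·1910 + 5508·882 + 2264·2200 = 4.6705676 × 10^7.
n_{Tier 4} = 1534·19302·1910 / (4.6705676 × 10^7) = 1210.9.

1210.9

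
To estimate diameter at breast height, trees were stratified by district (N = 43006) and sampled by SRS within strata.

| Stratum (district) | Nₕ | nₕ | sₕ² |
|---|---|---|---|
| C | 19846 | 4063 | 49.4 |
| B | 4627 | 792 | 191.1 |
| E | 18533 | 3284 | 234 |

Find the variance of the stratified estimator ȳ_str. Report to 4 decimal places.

0.0153

Var(ȳ_str) = Σₕ Wₕ²(1 − fₕ)sₕ²/nₕ with Wₕ = Nₕ/N, N = 43006.
C: Wₕ = 0.46147049; term = 0.46147049²·(1 − 0.20472639)·49.4/4063 = 0.0020591338.
B: Wₕ = 0.10758964; term = 0.10758964²·(1 − 0.17116922)·191.1/792 = 0.0023149535.
E: Wₕ = 0.43093987; term = 0.43093987²·(1 − 0.17719743)·234/3284 = 0.010887839.
Sum = 0.015261926.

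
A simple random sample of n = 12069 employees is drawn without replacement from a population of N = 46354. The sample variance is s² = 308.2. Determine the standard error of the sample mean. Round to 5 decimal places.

0.13743

Under SRS without replacement, Var(ȳ) = (1 − f)·s²/n with f = n/N = 12069/46354 = 0.26036588.
Var(ȳ) = (1 − 0.26036588)·308.2/12069 = 0.73963412·0.025536498 = 0.018887666.
SE(ȳ) = √(0.018887666) = 0.13743.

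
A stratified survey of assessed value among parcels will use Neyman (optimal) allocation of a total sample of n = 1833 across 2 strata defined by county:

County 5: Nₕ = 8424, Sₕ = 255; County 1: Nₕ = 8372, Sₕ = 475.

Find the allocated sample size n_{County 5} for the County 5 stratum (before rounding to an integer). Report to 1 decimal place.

642.9

Neyman allocation: nₕ = n·NₕSₕ / Σⱼ NⱼSⱼ.
Σ NⱼSⱼ = 8424·255 + 8372·475 = 6.12482 × 10^6.
n_{County 5} = 1833·8424·255 / (6.12482 × 10^6) = 642.9.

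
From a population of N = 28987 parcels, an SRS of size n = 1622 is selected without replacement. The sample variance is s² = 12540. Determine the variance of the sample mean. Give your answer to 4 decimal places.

Under SRS without replacement, Var(ȳ) = (1 − f)·s²/n with f = n/N = 1622/28987 = 0.05595612.
Var(ȳ) = (1 − 0.05595612)·12540/1622 = 0.94404388·7.7311961 = 7.2985883.

7.2986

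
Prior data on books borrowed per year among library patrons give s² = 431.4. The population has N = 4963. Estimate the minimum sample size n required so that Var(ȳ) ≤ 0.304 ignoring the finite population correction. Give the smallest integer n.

1420

Without fpc, n₀ = s²/D = 431.4/0.304 = 1419.0789.
Rounding up, n = 1420.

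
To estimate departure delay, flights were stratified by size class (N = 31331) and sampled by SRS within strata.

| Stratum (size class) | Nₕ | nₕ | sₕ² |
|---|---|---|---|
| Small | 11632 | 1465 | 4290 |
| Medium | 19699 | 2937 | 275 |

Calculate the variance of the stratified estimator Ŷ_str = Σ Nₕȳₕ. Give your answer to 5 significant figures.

3.7723 × 10^8

Var(Ŷ_str) = Σₕ Nₕ²(1 − fₕ)sₕ²/nₕ.
Small: 11632²·(1 − 1465/11632)·4290/1465 = 3.4631148 × 10^8.
Medium: 19699²·(1 − 2937/19699)·275/2937 = 3.0917101 × 10^7.
Sum = 3.7722858 × 10^8.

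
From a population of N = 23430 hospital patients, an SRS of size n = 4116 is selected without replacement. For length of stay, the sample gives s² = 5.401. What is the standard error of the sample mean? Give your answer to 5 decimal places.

Under SRS without replacement, Var(ȳ) = (1 − f)·s²/n with f = n/N = 4116/23430 = 0.17567222.
Var(ȳ) = (1 − 0.17567222)·5.401/4116 = 0.82432778·0.0013121963 = 0.0010816799.
SE(ȳ) = √(0.0010816799) = 0.03289.

0.03289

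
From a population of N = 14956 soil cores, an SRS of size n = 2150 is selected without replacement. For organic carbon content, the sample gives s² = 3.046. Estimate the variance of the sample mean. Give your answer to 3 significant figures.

0.00121

Under SRS without replacement, Var(ȳ) = (1 − f)·s²/n with f = n/N = 2150/14956 = 0.14375501.
Var(ȳ) = (1 − 0.14375501)·3.046/2150 = 0.85624499·0.0014167442 = 0.0012130801.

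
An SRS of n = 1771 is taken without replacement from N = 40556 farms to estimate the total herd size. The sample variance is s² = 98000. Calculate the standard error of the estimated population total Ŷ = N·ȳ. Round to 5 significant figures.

295030

Var(Ŷ) = N²·Var(ȳ) = N²·(1 − n/N)·s²/n.
f = 1771/40556 = 0.04366801; Var(ȳ) = 0.95633199·98000/1771 = 52.919557.
Var(Ŷ) = 40556² · 52.919557 = 8.7041512 × 10^10.
SE(Ŷ) = √(8.7041512 × 10^10) = 295030.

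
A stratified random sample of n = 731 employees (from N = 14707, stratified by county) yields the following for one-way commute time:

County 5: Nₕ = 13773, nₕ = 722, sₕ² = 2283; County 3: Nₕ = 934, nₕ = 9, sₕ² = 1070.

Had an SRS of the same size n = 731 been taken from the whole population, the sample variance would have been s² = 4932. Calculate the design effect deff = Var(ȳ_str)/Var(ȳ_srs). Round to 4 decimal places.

Var(ȳ_str) = Σ Wₕ²(1−fₕ)sₕ²/nₕ with Wₕ = Nₕ/14707:
  County 5: (13773/14707)²·(1−722/13773)·2283/722 = 2.6278034
  County 3: (934/14707)²·(1−9/934)·1070/9 = 0.47487761
  → Var(ȳ_str) = 3.102681.
Var(ȳ_srs) = (1 − 731/14707)·4932/731 = 6.4115715.
deff = 3.102681 / 6.4115715 = 0.4839.

0.4839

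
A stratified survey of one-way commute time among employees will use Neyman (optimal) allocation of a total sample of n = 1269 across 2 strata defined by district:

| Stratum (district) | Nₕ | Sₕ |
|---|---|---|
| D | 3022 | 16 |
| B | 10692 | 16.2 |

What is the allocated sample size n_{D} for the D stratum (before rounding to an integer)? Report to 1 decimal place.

Neyman allocation: nₕ = n·NₕSₕ / Σⱼ NⱼSⱼ.
Σ NⱼSⱼ = 3022·16 + 10692·16.2 = 221562.4.
n_{D} = 1269·3022·16 / 221562.4 = 276.9.

276.9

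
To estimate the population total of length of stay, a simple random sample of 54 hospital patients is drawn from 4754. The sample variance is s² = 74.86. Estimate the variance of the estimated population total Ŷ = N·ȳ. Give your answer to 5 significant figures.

Var(Ŷ) = N²·Var(ȳ) = N²·(1 − n/N)·s²/n.
f = 54/4754 = 0.01135886; Var(ȳ) = 0.98864114·74.86/54 = 1.3705496.
Var(Ŷ) = 4754² · 1.3705496 = 3.0975128 × 10^7.

3.0975 × 10^7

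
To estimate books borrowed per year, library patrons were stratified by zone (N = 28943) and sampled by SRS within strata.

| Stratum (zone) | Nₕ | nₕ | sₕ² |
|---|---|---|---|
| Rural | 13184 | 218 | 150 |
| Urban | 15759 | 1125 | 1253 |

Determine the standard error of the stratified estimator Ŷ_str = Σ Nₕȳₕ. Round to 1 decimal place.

Var(Ŷ_str) = Σₕ Nₕ²(1 − fₕ)sₕ²/nₕ.
Rural: 13184²·(1 − 218/13184)·150/218 = 1.1762184 × 10^8.
Urban: 15759²·(1 − 1125/15759)·1253/1125 = 2.5685632 × 10^8.
Sum = 3.7447816 × 10^8.
SE = √(3.7447816 × 10^8) = 19351.4.

19351.4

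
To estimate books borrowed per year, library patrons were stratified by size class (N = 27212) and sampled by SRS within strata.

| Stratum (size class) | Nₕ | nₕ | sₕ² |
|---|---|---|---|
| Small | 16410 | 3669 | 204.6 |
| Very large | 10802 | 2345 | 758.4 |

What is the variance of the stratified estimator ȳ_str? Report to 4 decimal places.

0.0556

Var(ȳ_str) = Σₕ Wₕ²(1 − fₕ)sₕ²/nₕ with Wₕ = Nₕ/N, N = 27212.
Small: Wₕ = 0.60304278; term = 0.60304278²·(1 − 0.22358318)·204.6/3669 = 0.015745233.
Very large: Wₕ = 0.39695722; term = 0.39695722²·(1 − 0.21708943)·758.4/2345 = 0.039898361.
Sum = 0.055643594.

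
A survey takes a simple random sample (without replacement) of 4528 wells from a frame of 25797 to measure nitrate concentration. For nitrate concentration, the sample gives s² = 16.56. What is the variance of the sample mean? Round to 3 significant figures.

0.00302

Under SRS without replacement, Var(ȳ) = (1 − f)·s²/n with f = n/N = 4528/25797 = 0.17552429.
Var(ȳ) = (1 − 0.17552429)·16.56/4528 = 0.82447571·0.0036572438 = 0.0030153087.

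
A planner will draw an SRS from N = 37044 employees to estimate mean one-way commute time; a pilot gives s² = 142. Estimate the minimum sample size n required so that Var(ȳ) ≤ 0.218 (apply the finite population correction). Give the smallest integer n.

641

Without fpc, n₀ = s²/D = 142/0.218 = 651.3761.
With fpc, (1 − n/N)·s²/n ≤ D requires n ≥ n₀/(1 + n₀/N) = 651.3761/(1 + 651.3761/37044) = 640.1203.
Rounding up, n = 641.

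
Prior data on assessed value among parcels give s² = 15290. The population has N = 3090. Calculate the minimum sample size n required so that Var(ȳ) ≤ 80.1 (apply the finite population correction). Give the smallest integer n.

Without fpc, n₀ = s²/D = 15290/80.1 = 190.8864.
With fpc, (1 − n/N)·s²/n ≤ D requires n ≥ n₀/(1 + n₀/N) = 190.8864/(1 + 190.8864/3090) = 179.7804.
Rounding up, n = 180.

180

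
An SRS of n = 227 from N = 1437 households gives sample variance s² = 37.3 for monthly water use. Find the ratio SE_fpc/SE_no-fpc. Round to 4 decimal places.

f = n/N = 227/1437 = 0.15796799.
SE_no-fpc = √(s²/n) = 0.40536056; SE_fpc = √((1−f)s²/n) = 0.37196818.
Ratio = √(1−f) = 0.91762302.

0.9176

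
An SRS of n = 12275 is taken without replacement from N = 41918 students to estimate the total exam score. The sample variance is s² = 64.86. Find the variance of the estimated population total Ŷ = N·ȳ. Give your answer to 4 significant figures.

6.566 × 10^6

Var(Ŷ) = N²·Var(ȳ) = N²·(1 − n/N)·s²/n.
f = 12275/41918 = 0.29283363; Var(ȳ) = 0.70716637·64.86/12275 = 0.0037366037.
Var(Ŷ) = 41918² · 0.0037366037 = 6.5656563 × 10^6.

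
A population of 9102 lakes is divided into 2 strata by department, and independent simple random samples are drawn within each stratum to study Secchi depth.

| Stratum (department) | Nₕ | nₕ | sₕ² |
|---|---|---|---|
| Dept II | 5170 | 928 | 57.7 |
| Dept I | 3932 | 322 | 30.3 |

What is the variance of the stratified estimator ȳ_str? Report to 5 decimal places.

0.03258

Var(ȳ_str) = Σₕ Wₕ²(1 − fₕ)sₕ²/nₕ with Wₕ = Nₕ/N, N = 9102.
Dept II: Wₕ = 0.56800703; term = 0.56800703²·(1 − 0.17949710)·57.7/928 = 0.016459452.
Dept I: Wₕ = 0.43199297; term = 0.43199297²·(1 − 0.08189217)·30.3/322 = 0.016122553.
Sum = 0.032582005.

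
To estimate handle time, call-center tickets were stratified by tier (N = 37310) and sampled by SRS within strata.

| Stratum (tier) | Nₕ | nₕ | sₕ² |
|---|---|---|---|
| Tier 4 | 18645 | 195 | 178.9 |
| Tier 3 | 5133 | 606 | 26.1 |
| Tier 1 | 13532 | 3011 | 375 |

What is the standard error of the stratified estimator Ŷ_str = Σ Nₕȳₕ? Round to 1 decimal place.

18284.7

Var(Ŷ_str) = Σₕ Nₕ²(1 − fₕ)sₕ²/nₕ.
Tier 4: 18645²·(1 − 195/18645)·178.9/195 = 3.1559818 × 10^8.
Tier 3: 5133²·(1 − 606/5133)·26.1/606 = 1.0008054 × 10^6.
Tier 1: 13532²·(1 − 3011/13532)·375/3011 = 1.7731257 × 10^7.
Sum = 3.3433024 × 10^8.
SE = √(3.3433024 × 10^8) = 18284.7.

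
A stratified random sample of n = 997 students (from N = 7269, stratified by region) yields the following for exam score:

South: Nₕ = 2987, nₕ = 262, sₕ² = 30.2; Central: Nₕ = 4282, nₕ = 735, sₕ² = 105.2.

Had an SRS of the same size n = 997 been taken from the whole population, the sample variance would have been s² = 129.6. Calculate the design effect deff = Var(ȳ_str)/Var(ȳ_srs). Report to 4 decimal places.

Var(ȳ_str) = Σ Wₕ²(1−fₕ)sₕ²/nₕ with Wₕ = Nₕ/7269:
  South: (2987/7269)²·(1−262/2987)·30.2/262 = 0.017756528
  Central: (4282/7269)²·(1−735/4282)·105.2/735 = 0.041142143
  → Var(ȳ_str) = 0.058898671.
Var(ȳ_srs) = (1 − 997/7269)·129.6/997 = 0.11216083.
deff = 0.058898671 / 0.11216083 = 0.5251.

0.5251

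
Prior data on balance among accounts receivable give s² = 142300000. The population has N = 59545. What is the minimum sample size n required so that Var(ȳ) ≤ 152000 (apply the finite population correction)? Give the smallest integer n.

Without fpc, n₀ = s²/D = 142300000/152000 = 936.1842.
With fpc, (1 − n/N)·s²/n ≤ D requires n ≥ n₀/(1 + n₀/N) = 936.1842/(1 + 936.1842/59545) = 921.6931.
Rounding up, n = 922.

922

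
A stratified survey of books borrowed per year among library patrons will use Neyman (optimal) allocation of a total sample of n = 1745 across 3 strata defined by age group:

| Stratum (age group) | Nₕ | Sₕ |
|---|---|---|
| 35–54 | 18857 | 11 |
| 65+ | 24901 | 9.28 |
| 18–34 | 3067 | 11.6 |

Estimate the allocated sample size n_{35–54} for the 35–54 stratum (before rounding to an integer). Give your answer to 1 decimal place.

Neyman allocation: nₕ = n·NₕSₕ / Σⱼ NⱼSⱼ.
Σ NⱼSⱼ = 18857·11 + 24901·9.28 + 3067·11.6 = 474085.48.
n_{35–54} = 1745·18857·11 / 474085.48 = 763.5.

763.5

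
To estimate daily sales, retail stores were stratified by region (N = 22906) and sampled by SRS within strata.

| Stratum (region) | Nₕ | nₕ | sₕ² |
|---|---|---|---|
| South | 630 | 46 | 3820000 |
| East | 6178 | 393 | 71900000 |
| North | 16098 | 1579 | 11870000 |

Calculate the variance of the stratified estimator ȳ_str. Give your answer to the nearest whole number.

Var(ȳ_str) = Σₕ Wₕ²(1 − fₕ)sₕ²/nₕ with Wₕ = Nₕ/N, N = 22906.
South: Wₕ = 0.02750371; term = 0.02750371²·(1 − 0.07301587)·3820000/46 = 58.231827.
East: Wₕ = 0.26971099; term = 0.26971099²·(1 − 0.06361282)·71900000/393 = 12462.039.
North: Wₕ = 0.70278530; term = 0.70278530²·(1 − 0.09808672)·11870000/1579 = 3348.719.
Sum = 15868.99.

15869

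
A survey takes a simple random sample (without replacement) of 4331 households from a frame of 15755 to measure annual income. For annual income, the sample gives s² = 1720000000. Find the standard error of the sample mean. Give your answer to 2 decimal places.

Under SRS without replacement, Var(ȳ) = (1 − f)·s²/n with f = n/N = 4331/15755 = 0.27489686.
Var(ȳ) = (1 − 0.27489686)·1720000000/4331 = 0.72510314·397136.92 = 287965.23.
SE(ȳ) = √(287965.23) = 536.62.

536.62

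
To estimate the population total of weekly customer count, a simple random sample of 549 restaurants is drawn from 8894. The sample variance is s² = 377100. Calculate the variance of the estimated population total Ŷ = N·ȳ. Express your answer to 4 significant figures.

Var(Ŷ) = N²·Var(ȳ) = N²·(1 − n/N)·s²/n.
f = 549/8894 = 0.06172701; Var(ȳ) = 0.93827299·377100/549 = 644.48588.
Var(Ŷ) = 8894² · 644.48588 = 5.0980919 × 10^10.

5.098 × 10^10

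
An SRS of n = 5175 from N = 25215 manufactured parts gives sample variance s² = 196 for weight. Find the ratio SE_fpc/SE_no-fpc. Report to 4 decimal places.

f = n/N = 5175/25215 = 0.20523498.
SE_no-fpc = √(s²/n) = 0.19461345; SE_fpc = √((1−f)s²/n) = 0.1734971.
Ratio = √(1−f) = 0.89149595.

0.8915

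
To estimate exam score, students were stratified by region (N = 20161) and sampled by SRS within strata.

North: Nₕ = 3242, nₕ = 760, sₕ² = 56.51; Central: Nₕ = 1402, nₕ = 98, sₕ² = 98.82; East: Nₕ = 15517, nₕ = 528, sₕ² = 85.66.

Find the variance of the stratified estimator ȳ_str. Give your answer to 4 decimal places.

0.0988

Var(ȳ_str) = Σₕ Wₕ²(1 − fₕ)sₕ²/nₕ with Wₕ = Nₕ/N, N = 20161.
North: Wₕ = 0.16080552; term = 0.16080552²·(1 − 0.23442320)·56.51/760 = 0.0014719815.
Central: Wₕ = 0.06954020; term = 0.06954020²·(1 − 0.06990014)·98.82/98 = 0.0045354485.
East: Wₕ = 0.76965428; term = 0.76965428²·(1 − 0.03402720)·85.66/528 = 0.092832582.
Sum = 0.098840012.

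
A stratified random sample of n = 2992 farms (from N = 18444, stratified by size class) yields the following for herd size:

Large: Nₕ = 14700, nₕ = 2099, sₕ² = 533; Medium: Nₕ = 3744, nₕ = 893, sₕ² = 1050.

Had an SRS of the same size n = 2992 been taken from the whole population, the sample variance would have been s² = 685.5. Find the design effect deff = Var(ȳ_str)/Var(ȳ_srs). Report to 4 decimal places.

Var(ȳ_str) = Σ Wₕ²(1−fₕ)sₕ²/nₕ with Wₕ = Nₕ/18444:
  Large: (14700/18444)²·(1−2099/14700)·533/2099 = 0.13826966
  Medium: (3744/18444)²·(1−893/3744)·1050/893 = 0.036894419
  → Var(ȳ_str) = 0.17516408.
Var(ȳ_srs) = (1 − 2992/18444)·685.5/2992 = 0.1919444.
deff = 0.17516408 / 0.1919444 = 0.9126.

0.9126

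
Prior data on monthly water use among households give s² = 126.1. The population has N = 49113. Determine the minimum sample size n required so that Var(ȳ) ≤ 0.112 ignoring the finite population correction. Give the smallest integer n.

Without fpc, n₀ = s²/D = 126.1/0.112 = 1125.8929.
Rounding up, n = 1126.

1126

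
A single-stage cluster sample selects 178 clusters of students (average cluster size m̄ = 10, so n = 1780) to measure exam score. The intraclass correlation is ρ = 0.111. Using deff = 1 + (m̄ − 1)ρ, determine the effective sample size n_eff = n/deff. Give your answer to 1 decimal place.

890.4

deff = 1 + (10 − 1)·0.111 = 1 + 0.999 = 1.999.
n_eff = 1780 / 1.999 = 890.4.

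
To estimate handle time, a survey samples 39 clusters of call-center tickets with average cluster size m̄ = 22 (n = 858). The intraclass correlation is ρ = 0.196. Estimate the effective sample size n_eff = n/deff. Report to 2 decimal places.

deff = 1 + (22 − 1)·0.196 = 1 + 4.116 = 5.116.
n_eff = 858 / 5.116 = 167.71.

167.71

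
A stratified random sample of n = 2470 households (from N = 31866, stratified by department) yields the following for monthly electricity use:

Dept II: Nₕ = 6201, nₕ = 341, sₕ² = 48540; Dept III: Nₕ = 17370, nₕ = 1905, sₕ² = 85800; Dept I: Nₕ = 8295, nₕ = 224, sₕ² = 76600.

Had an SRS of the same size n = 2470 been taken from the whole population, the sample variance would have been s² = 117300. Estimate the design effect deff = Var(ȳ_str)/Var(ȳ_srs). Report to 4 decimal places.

Var(ȳ_str) = Σ Wₕ²(1−fₕ)sₕ²/nₕ with Wₕ = Nₕ/31866:
  Dept II: (6201/31866)²·(1−341/6201)·48540/341 = 5.0938909
  Dept III: (17370/31866)²·(1−1905/17370)·85800/1905 = 11.914805
  Dept I: (8295/31866)²·(1−224/8295)·76600/224 = 22.545994
  → Var(ȳ_str) = 39.55469.
Var(ȳ_srs) = (1 − 2470/31866)·117300/2470 = 43.808839.
deff = 39.55469 / 43.808839 = 0.9029.

0.9029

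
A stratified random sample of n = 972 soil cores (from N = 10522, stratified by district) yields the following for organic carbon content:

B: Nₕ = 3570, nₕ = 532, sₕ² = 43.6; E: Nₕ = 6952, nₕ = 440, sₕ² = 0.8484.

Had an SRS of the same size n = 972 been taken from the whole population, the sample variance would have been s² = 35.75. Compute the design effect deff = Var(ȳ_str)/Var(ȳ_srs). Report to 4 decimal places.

0.2641

Var(ȳ_str) = Σ Wₕ²(1−fₕ)sₕ²/nₕ with Wₕ = Nₕ/10522:
  B: (3570/10522)²·(1−532/3570)·43.6/532 = 0.008028497
  E: (6952/10522)²·(1−440/6952)·0.8484/440 = 7.8845252 × 10^-4
  → Var(ȳ_str) = 0.0088169495.
Var(ȳ_srs) = (1 − 972/10522)·35.75/972 = 0.033382192.
deff = 0.0088169495 / 0.033382192 = 0.2641.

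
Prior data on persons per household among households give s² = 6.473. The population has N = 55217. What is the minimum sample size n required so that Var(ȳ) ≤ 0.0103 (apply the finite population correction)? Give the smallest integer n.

622

Without fpc, n₀ = s²/D = 6.473/0.0103 = 628.4466.
With fpc, (1 − n/N)·s²/n ≤ D requires n ≥ n₀/(1 + n₀/N) = 628.4466/(1 + 628.4466/55217) = 621.3745.
Rounding up, n = 622.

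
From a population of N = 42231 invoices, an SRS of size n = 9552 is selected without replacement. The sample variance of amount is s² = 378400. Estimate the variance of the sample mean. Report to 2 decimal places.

Under SRS without replacement, Var(ȳ) = (1 − f)·s²/n with f = n/N = 9552/42231 = 0.22618456.
Var(ȳ) = (1 − 0.22618456)·378400/9552 = 0.77381544·39.61474 = 30.654498.

30.65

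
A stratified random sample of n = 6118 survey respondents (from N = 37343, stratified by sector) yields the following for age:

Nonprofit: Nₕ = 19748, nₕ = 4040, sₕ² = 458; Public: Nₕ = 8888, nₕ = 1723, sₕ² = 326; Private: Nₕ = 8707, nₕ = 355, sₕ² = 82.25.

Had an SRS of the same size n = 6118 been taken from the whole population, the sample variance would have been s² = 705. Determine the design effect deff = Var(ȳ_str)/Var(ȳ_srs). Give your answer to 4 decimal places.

0.4768

Var(ȳ_str) = Σ Wₕ²(1−fₕ)sₕ²/nₕ with Wₕ = Nₕ/37343:
  Nonprofit: (19748/37343)²·(1−4040/19748)·458/4040 = 0.025217946
  Public: (8888/37343)²·(1−1723/8888)·326/1723 = 0.0086404061
  Private: (8707/37343)²·(1−355/8707)·82.25/355 = 0.01208226
  → Var(ȳ_str) = 0.045940612.
Var(ȳ_srs) = (1 − 6118/37343)·705/6118 = 0.096354696.
deff = 0.045940612 / 0.096354696 = 0.4768.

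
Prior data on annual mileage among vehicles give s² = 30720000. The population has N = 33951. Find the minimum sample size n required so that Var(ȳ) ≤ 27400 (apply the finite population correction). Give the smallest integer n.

Without fpc, n₀ = s²/D = 30720000/27400 = 1121.1679.
With fpc, (1 − n/N)·s²/n ≤ D requires n ≥ n₀/(1 + n₀/N) = 1121.1679/(1 + 1121.1679/33951) = 1085.3270.
Rounding up, n = 1086.

1086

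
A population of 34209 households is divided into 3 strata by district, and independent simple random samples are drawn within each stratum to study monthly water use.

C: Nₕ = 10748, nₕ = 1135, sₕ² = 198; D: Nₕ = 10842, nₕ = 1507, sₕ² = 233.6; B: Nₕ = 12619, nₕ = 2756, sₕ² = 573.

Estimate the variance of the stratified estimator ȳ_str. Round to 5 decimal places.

Var(ȳ_str) = Σₕ Wₕ²(1 − fₕ)sₕ²/nₕ with Wₕ = Nₕ/N, N = 34209.
C: Wₕ = 0.31418633; term = 0.31418633²·(1 − 0.10560104)·198/1135 = 0.015401931.
D: Wₕ = 0.31693414; term = 0.31693414²·(1 − 0.13899650)·233.6/1507 = 0.013406103.
B: Wₕ = 0.36887953; term = 0.36887953²·(1 − 0.21840082)·573/2756 = 0.02211203.
Sum = 0.050920064.

0.05092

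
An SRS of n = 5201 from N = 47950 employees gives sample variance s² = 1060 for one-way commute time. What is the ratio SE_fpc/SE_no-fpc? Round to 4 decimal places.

f = n/N = 5201/47950 = 0.10846715.
SE_no-fpc = √(s²/n) = 0.45144984; SE_fpc = √((1−f)s²/n) = 0.42626353.
Ratio = √(1−f) = 0.94421017.

0.9442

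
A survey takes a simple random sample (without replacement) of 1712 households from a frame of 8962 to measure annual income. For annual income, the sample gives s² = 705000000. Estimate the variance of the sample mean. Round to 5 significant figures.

Under SRS without replacement, Var(ȳ) = (1 − f)·s²/n with f = n/N = 1712/8962 = 0.19102879.
Var(ȳ) = (1 − 0.19102879)·705000000/1712 = 0.80897121·411799.07 = 333133.59.

333130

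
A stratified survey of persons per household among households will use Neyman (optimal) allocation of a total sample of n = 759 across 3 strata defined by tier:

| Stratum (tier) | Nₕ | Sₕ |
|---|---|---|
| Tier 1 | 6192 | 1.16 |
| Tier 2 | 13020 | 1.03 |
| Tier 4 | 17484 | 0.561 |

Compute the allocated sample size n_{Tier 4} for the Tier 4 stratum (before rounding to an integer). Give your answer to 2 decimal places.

244.88

Neyman allocation: nₕ = n·NₕSₕ / Σⱼ NⱼSⱼ.
Σ NⱼSⱼ = 6192·1.16 + 13020·1.03 + 17484·0.561 = 30401.844.
n_{Tier 4} = 759·17484·0.561 / 30401.844 = 244.88.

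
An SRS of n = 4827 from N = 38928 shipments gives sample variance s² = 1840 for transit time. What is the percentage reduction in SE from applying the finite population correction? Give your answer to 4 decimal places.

f = n/N = 4827/38928 = 0.12399815.
SE_no-fpc = √(s²/n) = 0.61740517; SE_fpc = √((1−f)s²/n) = 0.57786019.
Ratio = √(1−f) = 0.93594970. Reduction = 100·(1 − 0.93594970) = 6.4050%.

6.4050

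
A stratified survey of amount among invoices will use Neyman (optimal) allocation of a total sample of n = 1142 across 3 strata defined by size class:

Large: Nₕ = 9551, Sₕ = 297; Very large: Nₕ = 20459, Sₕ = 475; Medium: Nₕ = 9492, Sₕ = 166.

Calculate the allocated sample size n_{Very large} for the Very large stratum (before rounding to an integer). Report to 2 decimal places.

785.40

Neyman allocation: nₕ = n·NₕSₕ / Σⱼ NⱼSⱼ.
Σ NⱼSⱼ = 9551·297 + 20459·475 + 9492·166 = 1.4130344 × 10^7.
n_{Very large} = 1142·20459·475 / (1.4130344 × 10^7) = 785.40.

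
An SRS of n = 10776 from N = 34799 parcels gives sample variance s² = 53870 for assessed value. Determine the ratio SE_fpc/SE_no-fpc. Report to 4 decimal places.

f = n/N = 10776/34799 = 0.30966407.
SE_no-fpc = √(s²/n) = 2.2358605; SE_fpc = √((1−f)s²/n) = 1.8576972.
Ratio = √(1−f) = 0.83086457.

0.8309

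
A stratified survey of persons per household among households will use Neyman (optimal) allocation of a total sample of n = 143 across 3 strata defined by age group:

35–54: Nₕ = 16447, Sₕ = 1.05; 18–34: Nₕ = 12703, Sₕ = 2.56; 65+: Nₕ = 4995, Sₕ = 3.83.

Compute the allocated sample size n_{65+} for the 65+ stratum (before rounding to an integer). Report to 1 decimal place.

39.7

Neyman allocation: nₕ = n·NₕSₕ / Σⱼ NⱼSⱼ.
Σ NⱼSⱼ = 16447·1.05 + 12703·2.56 + 4995·3.83 = 68919.88.
n_{65+} = 143·4995·3.83 / 68919.88 = 39.7.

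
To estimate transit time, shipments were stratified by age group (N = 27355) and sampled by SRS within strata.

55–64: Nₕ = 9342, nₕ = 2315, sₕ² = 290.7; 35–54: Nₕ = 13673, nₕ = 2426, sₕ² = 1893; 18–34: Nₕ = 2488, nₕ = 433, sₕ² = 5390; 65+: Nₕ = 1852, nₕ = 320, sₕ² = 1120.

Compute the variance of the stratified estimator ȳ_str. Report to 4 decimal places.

Var(ȳ_str) = Σₕ Wₕ²(1 − fₕ)sₕ²/nₕ with Wₕ = Nₕ/N, N = 27355.
55–64: Wₕ = 0.34150978; term = 0.34150978²·(1 − 0.24780561)·290.7/2315 = 0.011016165.
35–54: Wₕ = 0.49983550; term = 0.49983550²·(1 − 0.17742997)·1893/2426 = 0.16035662.
18–34: Wₕ = 0.09095229; term = 0.09095229²·(1 − 0.17403537)·5390/433 = 0.085052999.
65+: Wₕ = 0.06770243; term = 0.06770243²·(1 − 0.17278618)·1120/320 = 0.013270716.
Sum = 0.2696965.

0.2697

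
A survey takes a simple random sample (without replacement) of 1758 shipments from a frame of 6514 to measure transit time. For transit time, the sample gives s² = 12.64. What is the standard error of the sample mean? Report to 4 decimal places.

0.0725

Under SRS without replacement, Var(ȳ) = (1 − f)·s²/n with f = n/N = 1758/6514 = 0.26988026.
Var(ȳ) = (1 − 0.26988026)·12.64/1758 = 0.73011974·0.0071899886 = 0.0052495526.
SE(ȳ) = √(0.0052495526) = 0.0725.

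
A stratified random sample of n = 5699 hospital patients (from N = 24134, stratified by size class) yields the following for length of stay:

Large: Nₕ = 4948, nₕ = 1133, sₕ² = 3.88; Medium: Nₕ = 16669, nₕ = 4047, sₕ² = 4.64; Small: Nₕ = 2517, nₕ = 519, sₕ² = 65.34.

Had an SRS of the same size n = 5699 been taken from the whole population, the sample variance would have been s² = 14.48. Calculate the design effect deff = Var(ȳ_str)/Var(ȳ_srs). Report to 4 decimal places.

0.8307

Var(ȳ_str) = Σ Wₕ²(1−fₕ)sₕ²/nₕ with Wₕ = Nₕ/24134:
  Large: (4948/24134)²·(1−1133/4948)·3.88/1133 = 1.109858 × 10^-4
  Medium: (16669/24134)²·(1−4047/16669)·4.64/4047 = 4.1415593 × 10^-4
  Small: (2517/24134)²·(1−519/2517)·65.34/519 = 0.0010870058
  → Var(ȳ_str) = 0.0016121475.
Var(ȳ_srs) = (1 − 5699/24134)·14.48/5699 = 0.0019408132.
deff = 0.0016121475 / 0.0019408132 = 0.8307.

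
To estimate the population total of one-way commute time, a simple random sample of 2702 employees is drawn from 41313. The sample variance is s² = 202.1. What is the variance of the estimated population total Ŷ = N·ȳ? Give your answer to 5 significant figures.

Var(Ŷ) = N²·Var(ȳ) = N²·(1 − n/N)·s²/n.
f = 2702/41313 = 0.06540314; Var(ȳ) = 0.93459686·202.1/2702 = 0.069904524.
Var(Ŷ) = 41313² · 0.069904524 = 1.1931052 × 10^8.

1.1931 × 10^8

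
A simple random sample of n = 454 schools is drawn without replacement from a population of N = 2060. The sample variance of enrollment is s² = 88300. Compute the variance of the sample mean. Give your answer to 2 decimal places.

Under SRS without replacement, Var(ȳ) = (1 − f)·s²/n with f = n/N = 454/2060 = 0.22038835.
Var(ȳ) = (1 − 0.22038835)·88300/454 = 0.77961165·194.49339 = 151.62931.

151.63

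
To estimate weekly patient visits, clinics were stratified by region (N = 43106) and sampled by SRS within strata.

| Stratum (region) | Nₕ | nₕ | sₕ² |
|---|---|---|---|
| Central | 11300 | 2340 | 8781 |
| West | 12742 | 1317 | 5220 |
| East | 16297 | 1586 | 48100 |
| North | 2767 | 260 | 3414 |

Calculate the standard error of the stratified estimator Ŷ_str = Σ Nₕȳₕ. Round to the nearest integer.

Var(Ŷ_str) = Σₕ Nₕ²(1 − fₕ)sₕ²/nₕ.
Central: 11300²·(1 − 2340/11300)·8781/2340 = 3.7993961 × 10^8.
West: 12742²·(1 − 1317/12742)·5220/1317 = 5.7700362 × 10^8.
East: 16297²·(1 − 1586/16297)·48100/1586 = 7.27096 × 10^9.
North: 2767²·(1 − 260/2767)·3414/260 = 9.1086426 × 10^7.
Sum = 8.3189897 × 10^9.
SE = √(8.3189897 × 10^9) = 91208.

91208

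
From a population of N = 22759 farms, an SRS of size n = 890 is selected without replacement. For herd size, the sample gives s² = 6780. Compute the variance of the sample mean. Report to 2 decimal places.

7.32

Under SRS without replacement, Var(ȳ) = (1 − f)·s²/n with f = n/N = 890/22759 = 0.03910541.
Var(ȳ) = (1 − 0.03910541)·6780/890 = 0.96089459·7.6179775 = 7.3200734.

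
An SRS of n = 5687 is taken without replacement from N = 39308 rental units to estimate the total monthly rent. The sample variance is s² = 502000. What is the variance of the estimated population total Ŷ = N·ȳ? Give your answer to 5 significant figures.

1.1666 × 10^11

Var(Ŷ) = N²·Var(ȳ) = N²·(1 − n/N)·s²/n.
f = 5687/39308 = 0.14467793; Var(ȳ) = 0.85532207·502000/5687 = 75.500559.
Var(Ŷ) = 39308² · 75.500559 = 1.1665734 × 10^11.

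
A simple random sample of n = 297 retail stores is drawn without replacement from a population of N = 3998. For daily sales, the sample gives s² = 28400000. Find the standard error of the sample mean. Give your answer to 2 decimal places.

Under SRS without replacement, Var(ȳ) = (1 − f)·s²/n with f = n/N = 297/3998 = 0.07428714.
Var(ȳ) = (1 − 0.07428714)·28400000/297 = 0.92571286·95622.896 = 88519.344.
SE(ȳ) = √(88519.344) = 297.52.

297.52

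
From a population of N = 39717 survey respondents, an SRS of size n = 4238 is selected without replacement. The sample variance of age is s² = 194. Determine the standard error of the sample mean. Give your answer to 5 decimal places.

0.20222

Under SRS without replacement, Var(ȳ) = (1 − f)·s²/n with f = n/N = 4238/39717 = 0.10670494.
Var(ȳ) = (1 − 0.10670494)·194/4238 = 0.89329506·0.04577631 = 0.040891751.
SE(ȳ) = √(0.040891751) = 0.20222.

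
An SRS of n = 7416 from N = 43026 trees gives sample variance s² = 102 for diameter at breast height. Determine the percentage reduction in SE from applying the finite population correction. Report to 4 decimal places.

9.0253

f = n/N = 7416/43026 = 0.17236090.
SE_no-fpc = √(s²/n) = 0.11727764; SE_fpc = √((1−f)s²/n) = 0.10669295.
Ratio = √(1−f) = 0.90974672. Reduction = 100·(1 − 0.90974672) = 9.0253%.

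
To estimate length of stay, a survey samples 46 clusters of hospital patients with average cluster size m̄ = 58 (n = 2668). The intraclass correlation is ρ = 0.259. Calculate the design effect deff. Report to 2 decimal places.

deff = 1 + (58 − 1)·0.259 = 1 + 14.763 = 15.763.

15.76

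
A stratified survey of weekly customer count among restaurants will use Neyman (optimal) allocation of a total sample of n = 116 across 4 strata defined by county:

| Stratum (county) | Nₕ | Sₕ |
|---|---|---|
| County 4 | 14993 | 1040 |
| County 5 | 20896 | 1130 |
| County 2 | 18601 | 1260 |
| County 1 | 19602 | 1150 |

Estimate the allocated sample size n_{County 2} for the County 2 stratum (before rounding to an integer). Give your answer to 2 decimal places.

31.92

Neyman allocation: nₕ = n·NₕSₕ / Σⱼ NⱼSⱼ.
Σ NⱼSⱼ = 14993·1040 + 20896·1130 + 18601·1260 + 19602·1150 = 8.518476 × 10^7.
n_{County 2} = 116·18601·1260 / (8.518476 × 10^7) = 31.92.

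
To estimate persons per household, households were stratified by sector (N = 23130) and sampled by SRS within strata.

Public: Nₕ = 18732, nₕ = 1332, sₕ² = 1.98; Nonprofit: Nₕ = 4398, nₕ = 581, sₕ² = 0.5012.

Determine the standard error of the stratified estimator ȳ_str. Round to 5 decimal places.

0.03054

Var(ȳ_str) = Σₕ Wₕ²(1 − fₕ)sₕ²/nₕ with Wₕ = Nₕ/N, N = 23130.
Public: Wₕ = 0.80985733; term = 0.80985733²·(1 − 0.07110826)·1.98/1332 = 9.0561394 × 10^-4.
Nonprofit: Wₕ = 0.19014267; term = 0.19014267²·(1 − 0.13210550)·0.5012/581 = 2.7068304 × 10^-5.
Sum = 9.3268224 × 10^-4.
SE = √(9.3268224 × 10^-4) = 0.03054.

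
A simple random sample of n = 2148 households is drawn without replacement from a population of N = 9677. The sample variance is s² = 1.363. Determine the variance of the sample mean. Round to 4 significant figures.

Under SRS without replacement, Var(ȳ) = (1 − f)·s²/n with f = n/N = 2148/9677 = 0.22196962.
Var(ȳ) = (1 − 0.22196962)·1.363/2148 = 0.77803038·6.3454376 × 10^-4 = 4.9369432 × 10^-4.

4.937 × 10^-4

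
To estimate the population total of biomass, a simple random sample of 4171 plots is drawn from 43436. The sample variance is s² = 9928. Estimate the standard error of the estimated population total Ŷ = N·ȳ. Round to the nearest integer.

Var(Ŷ) = N²·Var(ȳ) = N²·(1 − n/N)·s²/n.
f = 4171/43436 = 0.09602634; Var(ȳ) = 0.90397366·9928/4171 = 2.1516784.
Var(Ŷ) = 43436² · 2.1516784 = 4.0595417 × 10^9.
SE(Ŷ) = √(4.0595417 × 10^9) = 63715.

63715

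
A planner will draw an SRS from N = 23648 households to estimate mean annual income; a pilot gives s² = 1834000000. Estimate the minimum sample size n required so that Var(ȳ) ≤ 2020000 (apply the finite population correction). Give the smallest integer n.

875

Without fpc, n₀ = s²/D = 1834000000/2020000 = 907.9208.
With fpc, (1 − n/N)·s²/n ≤ D requires n ≥ n₀/(1 + n₀/N) = 907.9208/(1 + 907.9208/23648) = 874.3517.
Rounding up, n = 875.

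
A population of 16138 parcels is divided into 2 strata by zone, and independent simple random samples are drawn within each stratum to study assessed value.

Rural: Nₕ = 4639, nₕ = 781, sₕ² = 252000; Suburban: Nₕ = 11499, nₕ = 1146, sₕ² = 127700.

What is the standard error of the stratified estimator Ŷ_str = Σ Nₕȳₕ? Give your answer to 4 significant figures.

Var(Ŷ_str) = Σₕ Nₕ²(1 − fₕ)sₕ²/nₕ.
Rural: 4639²·(1 − 781/4639)·252000/781 = 5.7747888 × 10^9.
Suburban: 11499²·(1 − 1146/11499)·127700/1146 = 1.3265773 × 10^10.
Sum = 1.9040562 × 10^10.
SE = √(1.9040562 × 10^10) = 138000.

138000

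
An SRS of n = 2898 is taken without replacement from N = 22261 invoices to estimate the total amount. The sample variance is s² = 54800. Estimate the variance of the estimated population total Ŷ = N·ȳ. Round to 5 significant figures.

8.1508 × 10^9

Var(Ŷ) = N²·Var(ȳ) = N²·(1 − n/N)·s²/n.
f = 2898/22261 = 0.13018283; Var(ȳ) = 0.86981717·54800/2898 = 16.447888.
Var(Ŷ) = 22261² · 16.447888 = 8.1507858 × 10^9.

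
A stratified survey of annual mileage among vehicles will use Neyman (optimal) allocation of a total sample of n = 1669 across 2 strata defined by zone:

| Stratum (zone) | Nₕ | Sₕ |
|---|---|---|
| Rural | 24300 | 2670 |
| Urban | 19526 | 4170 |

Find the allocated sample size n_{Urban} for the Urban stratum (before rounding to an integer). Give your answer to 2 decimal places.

Neyman allocation: nₕ = n·NₕSₕ / Σⱼ NⱼSⱼ.
Σ NⱼSⱼ = 24300·2670 + 19526·4170 = 1.4630442 × 10^8.
n_{Urban} = 1669·19526·4170 / (1.4630442 × 10^8) = 928.86.

928.86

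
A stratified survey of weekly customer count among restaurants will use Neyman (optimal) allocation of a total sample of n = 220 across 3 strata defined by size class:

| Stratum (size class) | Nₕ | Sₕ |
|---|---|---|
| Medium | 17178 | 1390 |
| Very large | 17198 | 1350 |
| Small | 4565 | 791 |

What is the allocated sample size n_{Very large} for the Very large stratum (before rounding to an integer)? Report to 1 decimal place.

Neyman allocation: nₕ = n·NₕSₕ / Σⱼ NⱼSⱼ.
Σ NⱼSⱼ = 17178·1390 + 17198·1350 + 4565·791 = 5.0705635 × 10^7.
n_{Very large} = 220·17198·1350 / (5.0705635 × 10^7) = 100.7.

100.7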